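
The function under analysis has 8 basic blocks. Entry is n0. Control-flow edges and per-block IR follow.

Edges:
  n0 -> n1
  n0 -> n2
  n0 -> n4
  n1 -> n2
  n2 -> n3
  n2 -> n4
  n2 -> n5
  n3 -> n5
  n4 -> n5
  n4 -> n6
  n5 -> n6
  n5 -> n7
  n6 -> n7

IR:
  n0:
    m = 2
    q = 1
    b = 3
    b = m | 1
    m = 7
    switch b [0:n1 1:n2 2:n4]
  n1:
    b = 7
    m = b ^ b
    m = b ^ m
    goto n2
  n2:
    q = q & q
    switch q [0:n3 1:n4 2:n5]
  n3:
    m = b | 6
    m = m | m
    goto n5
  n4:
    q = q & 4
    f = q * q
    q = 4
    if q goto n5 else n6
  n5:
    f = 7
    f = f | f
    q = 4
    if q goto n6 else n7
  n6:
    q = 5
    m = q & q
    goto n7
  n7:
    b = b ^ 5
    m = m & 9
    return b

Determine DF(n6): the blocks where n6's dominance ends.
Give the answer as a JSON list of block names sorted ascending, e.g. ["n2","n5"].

idom tree: n1←n0 n2←n0 n3←n2 n4←n0 n5←n0 n6←n0 n7←n0
Dom at joins:
  n2: preds {n0,n1}: {n0} ∩ {n0,n1} = {n0}; idom=n0
  n4: preds {n0,n2}: {n0} ∩ {n0,n2} = {n0}; idom=n0
  n5: preds {n2,n3,n4}: {n0,n2} ∩ {n0,n2,n3} ∩ {n0,n4} = {n0}; idom=n0
  n6: preds {n4,n5}: {n0,n4} ∩ {n0,n5} = {n0}; idom=n0
  n7: preds {n5,n6}: {n0,n5} ∩ {n0,n6} = {n0}; idom=n0

Frontier:
  n2←n0: walk · to n0
  n2←n1: walk n1 to n0
  n4←n0: walk · to n0
  n4←n2: walk n2 to n0
  n5←n2: walk n2 to n0
  n5←n3: walk n3→n2 to n0
  n5←n4: walk n4 to n0
  n6←n4: walk n4 to n0
  n6←n5: walk n5 to n0
  n7←n5: walk n5 to n0
  n7←n6: walk n6 to n0
  n0 → ∅
  n1 → {n2}
  n2 → {n4,n5}
  n3 → {n5}
  n4 → {n5,n6}
  n5 → {n6,n7}
  n6 → {n7}
  n7 → ∅

DF(n6) = ["n7"]

Answer: ["n7"]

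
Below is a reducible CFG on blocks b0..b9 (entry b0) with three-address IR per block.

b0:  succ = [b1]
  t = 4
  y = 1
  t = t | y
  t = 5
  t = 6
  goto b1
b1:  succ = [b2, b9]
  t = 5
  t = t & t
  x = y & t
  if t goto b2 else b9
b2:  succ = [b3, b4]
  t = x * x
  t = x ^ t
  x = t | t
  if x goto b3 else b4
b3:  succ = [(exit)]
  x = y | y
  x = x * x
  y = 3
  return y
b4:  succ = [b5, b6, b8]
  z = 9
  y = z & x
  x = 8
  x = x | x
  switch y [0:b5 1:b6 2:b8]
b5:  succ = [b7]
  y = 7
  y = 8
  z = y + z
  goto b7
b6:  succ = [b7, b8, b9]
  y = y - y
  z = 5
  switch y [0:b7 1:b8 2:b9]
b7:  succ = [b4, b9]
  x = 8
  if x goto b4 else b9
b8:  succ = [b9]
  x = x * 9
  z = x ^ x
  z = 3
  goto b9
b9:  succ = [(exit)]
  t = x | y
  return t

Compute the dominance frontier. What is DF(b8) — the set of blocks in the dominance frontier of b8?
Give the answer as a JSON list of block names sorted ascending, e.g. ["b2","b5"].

idom tree: b1←b0 b2←b1 b3←b2 b4←b2 b5←b4 b6←b4 b7←b4 b8←b4 b9←b1
Join-block Dom:
  b4: preds {b2,b7}: {b0,b1,b2} ∩ {b0,b1,b2,b4,b7} = {b0,b1,b2}; idom=b2
  b7: preds {b5,b6}: {b0,b1,b2,b4,b5} ∩ {b0,b1,b2,b4,b6} = {b0,b1,b2,b4}; idom=b4
  b8: preds {b4,b6}: {b0,b1,b2,b4} ∩ {b0,b1,b2,b4,b6} = {b0,b1,b2,b4}; idom=b4
  b9: preds {b1,b6,b7,b8}: {b0,b1} ∩ {b0,b1,b2,b4,b6} ∩ {b0,b1,b2,b4,b7} ∩ {b0,b1,b2,b4,b8} = {b0,b1}; idom=b1

DF derivation:
  join b4 pred b2: · stop@b2
  join b4 pred b7: b7→b4 stop@b2
  join b7 pred b5: b5 stop@b4
  join b7 pred b6: b6 stop@b4
  join b8 pred b4: · stop@b4
  join b8 pred b6: b6 stop@b4
  join b9 pred b1: · stop@b1
  join b9 pred b6: b6→b4→b2 stop@b1
  join b9 pred b7: b7→b4→b2 stop@b1
  join b9 pred b8: b8→b4→b2 stop@b1
  b0: DF=∅
  b1: DF=∅
  b2: DF={b9}
  b3: DF=∅
  b4: DF={b4,b9}
  b5: DF={b7}
  b6: DF={b7,b8,b9}
  b7: DF={b4,b9}
  b8: DF={b9}
  b9: DF=∅

DF(b8) = ["b9"]

Answer: ["b9"]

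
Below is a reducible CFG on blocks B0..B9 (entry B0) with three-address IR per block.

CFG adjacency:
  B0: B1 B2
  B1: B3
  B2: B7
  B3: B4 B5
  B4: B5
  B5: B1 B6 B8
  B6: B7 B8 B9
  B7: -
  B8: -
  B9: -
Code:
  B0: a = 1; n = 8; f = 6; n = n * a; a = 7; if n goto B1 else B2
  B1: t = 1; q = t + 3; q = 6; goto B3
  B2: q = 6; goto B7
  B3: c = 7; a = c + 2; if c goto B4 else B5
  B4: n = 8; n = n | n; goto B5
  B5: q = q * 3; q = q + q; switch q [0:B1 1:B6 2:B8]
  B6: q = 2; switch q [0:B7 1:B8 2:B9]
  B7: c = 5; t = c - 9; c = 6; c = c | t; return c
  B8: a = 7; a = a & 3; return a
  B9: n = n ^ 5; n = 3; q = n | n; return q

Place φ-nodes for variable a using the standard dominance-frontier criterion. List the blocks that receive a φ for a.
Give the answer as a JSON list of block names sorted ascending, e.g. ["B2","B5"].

Answer: ["B1", "B7"]

Analysis:
idom tree: B1←B0 B2←B0 B3←B1 B4←B3 B5←B3 B6←B5 B7←B0 B8←B5 B9←B6
Dom at joins:
  B1: preds {B0,B5}: {B0} ∩ {B0,B1,B3,B5} = {B0}; idom=B0
  B5: preds {B3,B4}: {B0,B1,B3} ∩ {B0,B1,B3,B4} = {B0,B1,B3}; idom=B3
  B7: preds {B2,B6}: {B0,B2} ∩ {B0,B1,B3,B5,B6} = {B0}; idom=B0
  B8: preds {B5,B6}: {B0,B1,B3,B5} ∩ {B0,B1,B3,B5,B6} = {B0,B1,B3,B5}; idom=B5

DF walk-up:
  join B1 pred B0: · stop@B0
  join B1 pred B5: B5→B3→B1 stop@B0
  join B5 pred B3: · stop@B3
  join B5 pred B4: B4 stop@B3
  join B7 pred B2: B2 stop@B0
  join B7 pred B6: B6→B5→B3→B1 stop@B0
  join B8 pred B5: · stop@B5
  join B8 pred B6: B6 stop@B5
  B0 → ∅
  B1 → {B1,B7}
  B2 → {B7}
  B3 → {B1,B7}
  B4 → {B5}
  B5 → {B1,B7}
  B6 → {B7,B8}
  B7 → ∅
  B8 → ∅
  B9 → ∅

φ for a: defs {B0,B3,B8}
  DF⁺ = {B1,B7}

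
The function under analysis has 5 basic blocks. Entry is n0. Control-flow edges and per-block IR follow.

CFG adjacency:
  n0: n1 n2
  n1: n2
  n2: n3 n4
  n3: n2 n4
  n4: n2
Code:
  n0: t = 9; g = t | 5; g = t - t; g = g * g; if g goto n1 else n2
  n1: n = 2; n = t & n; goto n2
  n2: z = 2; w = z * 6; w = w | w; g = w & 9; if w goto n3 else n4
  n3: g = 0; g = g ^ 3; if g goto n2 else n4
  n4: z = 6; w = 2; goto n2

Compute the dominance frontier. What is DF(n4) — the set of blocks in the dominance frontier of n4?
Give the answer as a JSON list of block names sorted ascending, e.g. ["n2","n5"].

idom tree: n1←n0 n2←n0 n3←n2 n4←n2
Dom∩ at merges:
  n2: preds {n0,n1,n3,n4}: {n0} ∩ {n0,n1} ∩ {n0,n2,n3} ∩ {n0,n2,n4} = {n0}; idom=n0
  n4: preds {n2,n3}: {n0,n2} ∩ {n0,n2,n3} = {n0,n2}; idom=n2

DF walk-up:
  join n2 pred n0: · stop@n0
  join n2 pred n1: n1 stop@n0
  join n2 pred n3: n3→n2 stop@n0
  join n2 pred n4: n4→n2 stop@n0
  join n4 pred n2: · stop@n2
  join n4 pred n3: n3 stop@n2
  n0 → ∅
  n1 → {n2}
  n2 → {n2}
  n3 → {n2,n4}
  n4 → {n2}

DF(n4) = ["n2"]

Answer: ["n2"]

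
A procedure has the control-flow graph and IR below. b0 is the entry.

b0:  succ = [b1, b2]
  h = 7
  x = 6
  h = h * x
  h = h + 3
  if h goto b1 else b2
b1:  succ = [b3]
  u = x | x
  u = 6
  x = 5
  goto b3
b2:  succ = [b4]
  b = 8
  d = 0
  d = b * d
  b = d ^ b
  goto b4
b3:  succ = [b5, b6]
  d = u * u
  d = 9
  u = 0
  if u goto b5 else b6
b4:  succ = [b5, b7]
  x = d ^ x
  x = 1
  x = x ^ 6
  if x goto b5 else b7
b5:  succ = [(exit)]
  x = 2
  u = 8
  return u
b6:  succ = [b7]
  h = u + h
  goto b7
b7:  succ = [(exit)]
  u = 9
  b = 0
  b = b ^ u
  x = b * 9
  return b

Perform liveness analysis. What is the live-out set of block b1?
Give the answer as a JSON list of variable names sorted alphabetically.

Per-block:
  b0: def={h,x} ue=∅
  b1: def={u,x} ue={x}
  b2: def={b,d} ue=∅
  b3: def={d,u} ue={u}
  b4: def={x} ue={d,x}
  b5: def={u,x} ue=∅
  b6: def={h} ue={h,u}
  b7: def={b,u,x} ue=∅

Backward fixpoint:
  b0 li=∅ lo={h,x}
  b1 li={h,x} lo={h,u}
  b2 li={x} lo={d,x}
  b3 li={h,u} lo={h,u}
  b4 li={d,x} lo=∅
  b5 li=∅ lo=∅
  b6 li={h,u} lo=∅
  b7 li=∅ lo=∅

live-out(b1) = ["h", "u"]

Answer: ["h", "u"]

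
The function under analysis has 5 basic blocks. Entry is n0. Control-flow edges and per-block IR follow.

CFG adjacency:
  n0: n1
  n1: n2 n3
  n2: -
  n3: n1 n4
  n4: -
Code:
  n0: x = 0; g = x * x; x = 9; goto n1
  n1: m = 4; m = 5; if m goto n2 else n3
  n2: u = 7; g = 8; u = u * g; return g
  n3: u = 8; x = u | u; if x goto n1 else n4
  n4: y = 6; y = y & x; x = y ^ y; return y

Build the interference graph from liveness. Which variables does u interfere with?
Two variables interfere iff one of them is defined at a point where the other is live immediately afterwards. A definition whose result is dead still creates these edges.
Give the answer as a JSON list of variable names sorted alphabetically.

def/use:
  n0: {g,x} / ∅
  n1: {m} / ∅
  n2: {g,u} / ∅
  n3: {u,x} / ∅
  n4: {x,y} / {x}

Backward fixpoint:
  n0 li=∅ lo=∅
  n1 li=∅ lo=∅
  n2 li=∅ lo=∅
  n3 li=∅ lo={x}
  n4 li={x} lo=∅

Interfere edges:
  g↔{u}
  m↔∅
  u↔{g}
  x↔{y}
  y↔{x}

N(u) = ["g"]

Answer: ["g"]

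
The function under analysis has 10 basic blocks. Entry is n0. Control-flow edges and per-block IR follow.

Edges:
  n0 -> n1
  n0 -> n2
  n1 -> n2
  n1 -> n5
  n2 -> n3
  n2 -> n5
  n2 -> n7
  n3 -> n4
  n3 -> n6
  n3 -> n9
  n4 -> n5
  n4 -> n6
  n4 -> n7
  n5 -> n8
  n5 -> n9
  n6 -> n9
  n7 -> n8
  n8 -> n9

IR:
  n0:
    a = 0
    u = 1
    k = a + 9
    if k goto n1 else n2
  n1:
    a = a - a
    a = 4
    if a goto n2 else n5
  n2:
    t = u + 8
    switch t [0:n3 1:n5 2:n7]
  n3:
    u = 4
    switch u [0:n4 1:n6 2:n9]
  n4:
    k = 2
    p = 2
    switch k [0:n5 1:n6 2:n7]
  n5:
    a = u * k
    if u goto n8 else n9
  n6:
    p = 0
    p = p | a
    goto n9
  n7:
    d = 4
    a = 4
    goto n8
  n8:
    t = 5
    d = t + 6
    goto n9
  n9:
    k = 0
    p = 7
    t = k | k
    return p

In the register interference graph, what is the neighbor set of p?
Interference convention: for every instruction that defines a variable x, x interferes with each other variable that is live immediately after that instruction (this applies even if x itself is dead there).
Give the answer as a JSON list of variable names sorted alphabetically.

Per-block:
  n0: {a,k,u} / ∅
  n1: {a} / {a}
  n2: {t} / {u}
  n3: {u} / ∅
  n4: {k,p} / ∅
  n5: {a} / {k,u}
  n6: {p} / {a}
  n7: {a,d} / ∅
  n8: {d,t} / ∅
  n9: {k,p,t} / ∅

Live sets:
  live n0: ∅→{a,k,u}
  live n1: {a,k,u}→{a,k,u}
  live n2: {a,k,u}→{a,k,u}
  live n3: {a}→{a,u}
  live n4: {a,u}→{a,k,u}
  live n5: {k,u}→∅
  live n6: {a}→∅
  live n7: ∅→∅
  live n8: ∅→∅
  live n9: ∅→∅

Conflict graph:
  a↔{k,p,t,u}
  d↔∅
  k↔{a,p,t,u}
  p↔{a,k,t,u}
  t↔{a,k,p,u}
  u↔{a,k,p,t}

N(p) = ["a", "k", "t", "u"]

Answer: ["a", "k", "t", "u"]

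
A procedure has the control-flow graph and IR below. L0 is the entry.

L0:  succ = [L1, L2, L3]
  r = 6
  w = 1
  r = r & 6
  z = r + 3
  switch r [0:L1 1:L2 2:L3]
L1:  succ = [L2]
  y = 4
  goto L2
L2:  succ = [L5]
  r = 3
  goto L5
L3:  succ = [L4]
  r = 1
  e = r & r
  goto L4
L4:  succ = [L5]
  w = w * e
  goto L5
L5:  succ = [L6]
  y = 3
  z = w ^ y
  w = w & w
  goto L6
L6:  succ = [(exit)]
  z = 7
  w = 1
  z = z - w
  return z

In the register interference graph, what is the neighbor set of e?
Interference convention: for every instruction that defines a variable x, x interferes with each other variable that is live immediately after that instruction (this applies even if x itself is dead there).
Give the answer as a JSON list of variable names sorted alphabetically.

Block summaries:
  L0: def={r,w,z} ue=∅
  L1: def={y} ue=∅
  L2: def={r} ue=∅
  L3: def={e,r} ue=∅
  L4: def={w} ue={e,w}
  L5: def={w,y,z} ue={w}
  L6: def={w,z} ue=∅

Liveness:
  L0: in=∅ out={w}
  L1: in={w} out={w}
  L2: in={w} out={w}
  L3: in={w} out={e,w}
  L4: in={e,w} out={w}
  L5: in={w} out=∅
  L6: in=∅ out=∅

Interference:
  e — {w}
  r — {w,z}
  w — {e,r,y,z}
  y — {w}
  z — {r,w}

N(e) = ["w"]

Answer: ["w"]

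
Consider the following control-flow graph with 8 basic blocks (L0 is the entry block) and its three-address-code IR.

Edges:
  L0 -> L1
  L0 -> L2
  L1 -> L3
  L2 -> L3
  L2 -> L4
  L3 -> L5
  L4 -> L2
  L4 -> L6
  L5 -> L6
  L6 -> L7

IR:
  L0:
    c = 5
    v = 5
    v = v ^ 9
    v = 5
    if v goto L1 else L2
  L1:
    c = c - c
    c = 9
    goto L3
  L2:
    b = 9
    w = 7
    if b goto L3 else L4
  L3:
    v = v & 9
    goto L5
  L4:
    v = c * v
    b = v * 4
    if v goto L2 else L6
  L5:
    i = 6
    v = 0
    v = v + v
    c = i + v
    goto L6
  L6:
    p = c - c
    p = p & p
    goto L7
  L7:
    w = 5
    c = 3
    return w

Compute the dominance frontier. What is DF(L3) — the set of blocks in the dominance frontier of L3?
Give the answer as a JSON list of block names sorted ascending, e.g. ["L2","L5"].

idom tree: L1←L0 L2←L0 L3←L0 L4←L2 L5←L3 L6←L0 L7←L6
Dom at joins:
  L2: preds {L0,L4}: {L0} ∩ {L0,L2,L4} = {L0}; idom=L0
  L3: preds {L1,L2}: {L0,L1} ∩ {L0,L2} = {L0}; idom=L0
  L6: preds {L4,L5}: {L0,L2,L4} ∩ {L0,L3,L5} = {L0}; idom=L0

DF derivation:
  L2←L0: walk · to L0
  L2←L4: walk L4→L2 to L0
  L3←L1: walk L1 to L0
  L3←L2: walk L2 to L0
  L6←L4: walk L4→L2 to L0
  L6←L5: walk L5→L3 to L0
  DF(L0)=∅
  DF(L1)={L3}
  DF(L2)={L2,L3,L6}
  DF(L3)={L6}
  DF(L4)={L2,L6}
  DF(L5)={L6}
  DF(L6)=∅
  DF(L7)=∅

DF(L3) = ["L6"]

Answer: ["L6"]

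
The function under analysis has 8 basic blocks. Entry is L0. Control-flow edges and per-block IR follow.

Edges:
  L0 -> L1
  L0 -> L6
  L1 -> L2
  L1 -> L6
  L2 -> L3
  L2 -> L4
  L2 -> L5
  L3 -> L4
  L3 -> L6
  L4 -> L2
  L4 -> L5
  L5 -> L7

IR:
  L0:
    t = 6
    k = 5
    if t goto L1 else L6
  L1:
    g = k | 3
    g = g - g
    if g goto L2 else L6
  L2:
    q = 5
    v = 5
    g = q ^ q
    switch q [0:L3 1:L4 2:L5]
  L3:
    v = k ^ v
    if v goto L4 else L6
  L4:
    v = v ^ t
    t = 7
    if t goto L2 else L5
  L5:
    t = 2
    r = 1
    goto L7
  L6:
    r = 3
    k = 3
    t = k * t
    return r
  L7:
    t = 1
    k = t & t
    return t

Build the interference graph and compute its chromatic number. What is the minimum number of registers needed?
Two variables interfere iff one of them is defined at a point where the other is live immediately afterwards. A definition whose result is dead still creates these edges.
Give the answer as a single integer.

Per-block:
  L0: def={k,t} ue=∅
  L1: def={g} ue={k}
  L2: def={g,q,v} ue=∅
  L3: def={v} ue={k,v}
  L4: def={t,v} ue={t,v}
  L5: def={r,t} ue=∅
  L6: def={k,r,t} ue={t}
  L7: def={k,t} ue=∅

Live sets:
  L0: in=∅ out={k,t}
  L1: in={k,t} out={k,t}
  L2: in={k,t} out={k,t,v}
  L3: in={k,t,v} out={k,t,v}
  L4: in={k,t,v} out={k,t}
  L5: in=∅ out=∅
  L6: in={t} out=∅
  L7: in=∅ out=∅

Interfere edges:
  g↔{k,q,t,v}
  k↔{g,q,r,t,v}
  q↔{g,k,t,v}
  r↔{k,t}
  t↔{g,k,q,r,v}
  v↔{g,k,q,t}

Colouring:
  {g,k,q,t,v} pairwise interfere (5-clique) ⇒ χ ≥ 5
  5-colouring: c0={k}  c1={t}  c2={g,r}  c3={q}  c4={v}
  χ = 5

Answer: 5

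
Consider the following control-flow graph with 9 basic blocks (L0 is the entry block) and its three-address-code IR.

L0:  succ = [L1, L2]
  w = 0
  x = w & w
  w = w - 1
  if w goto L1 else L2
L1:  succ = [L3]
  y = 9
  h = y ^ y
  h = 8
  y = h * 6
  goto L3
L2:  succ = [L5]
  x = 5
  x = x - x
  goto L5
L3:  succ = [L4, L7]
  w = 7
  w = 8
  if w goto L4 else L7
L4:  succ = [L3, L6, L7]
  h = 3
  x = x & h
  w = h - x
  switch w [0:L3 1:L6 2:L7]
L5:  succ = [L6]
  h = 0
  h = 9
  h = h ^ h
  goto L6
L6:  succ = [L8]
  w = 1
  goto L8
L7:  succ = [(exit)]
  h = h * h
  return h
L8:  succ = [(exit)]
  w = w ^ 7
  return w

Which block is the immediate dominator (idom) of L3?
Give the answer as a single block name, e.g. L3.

idom tree: L1←L0 L2←L0 L3←L1 L4←L3 L5←L2 L6←L0 L7←L3 L8←L6
Dom∩ at merges:
  L3: preds {L1,L4}: {L0,L1} ∩ {L0,L1,L3,L4} = {L0,L1}; idom=L1
  L6: preds {L4,L5}: {L0,L1,L3,L4} ∩ {L0,L2,L5} = {L0}; idom=L0
  L7: preds {L3,L4}: {L0,L1,L3} ∩ {L0,L1,L3,L4} = {L0,L1,L3}; idom=L3

idom(L3) = L1

Answer: L1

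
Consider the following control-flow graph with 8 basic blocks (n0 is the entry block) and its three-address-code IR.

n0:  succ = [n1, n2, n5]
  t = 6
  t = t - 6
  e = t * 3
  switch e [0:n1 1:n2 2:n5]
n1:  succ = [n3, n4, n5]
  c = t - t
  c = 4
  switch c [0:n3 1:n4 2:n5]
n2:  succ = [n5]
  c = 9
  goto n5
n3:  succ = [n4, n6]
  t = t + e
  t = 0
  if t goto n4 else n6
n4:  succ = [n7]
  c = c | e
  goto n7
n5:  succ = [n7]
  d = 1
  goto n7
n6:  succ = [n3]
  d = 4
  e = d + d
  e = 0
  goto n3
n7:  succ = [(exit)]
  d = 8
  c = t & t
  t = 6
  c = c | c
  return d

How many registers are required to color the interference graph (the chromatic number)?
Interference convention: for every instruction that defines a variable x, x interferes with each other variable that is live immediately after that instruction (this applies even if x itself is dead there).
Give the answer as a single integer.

Answer: 3

Derivation:
def/use:
  n0: def={e,t} ue=∅
  n1: def={c} ue={t}
  n2: def={c} ue=∅
  n3: def={t} ue={e,t}
  n4: def={c} ue={c,e}
  n5: def={d} ue=∅
  n6: def={d,e} ue=∅
  n7: def={c,d,t} ue={t}

Live sets:
  n0: in=∅ out={e,t}
  n1: in={e,t} out={c,e,t}
  n2: in={t} out={t}
  n3: in={c,e,t} out={c,e,t}
  n4: in={c,e,t} out={t}
  n5: in={t} out={t}
  n6: in={c,t} out={c,e,t}
  n7: in={t} out=∅

Conflict graph:
  c: {d,e,t}
  d: {c,t}
  e: {c,t}
  t: {c,d,e}

Colouring:
  clique {c,d,t} ⇒ need ≥ 3
  assign c→R0 d→R2 e→R2 t→R1 — no edge inside a register ⇒ χ ≤ 3
  χ = 3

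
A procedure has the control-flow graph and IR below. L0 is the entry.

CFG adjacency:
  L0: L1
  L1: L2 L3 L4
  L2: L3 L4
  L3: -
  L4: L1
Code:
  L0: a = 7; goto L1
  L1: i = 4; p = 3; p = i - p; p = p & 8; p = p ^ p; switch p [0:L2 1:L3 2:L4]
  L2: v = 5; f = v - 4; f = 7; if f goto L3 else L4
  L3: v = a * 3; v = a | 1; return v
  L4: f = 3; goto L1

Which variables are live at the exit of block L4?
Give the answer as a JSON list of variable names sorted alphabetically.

Answer: ["a"]

Derivation:
Block summaries:
  L0 def {a} use ∅
  L1 def {i,p} use ∅
  L2 def {f,v} use ∅
  L3 def {v} use {a}
  L4 def {f} use ∅

Liveness:
  L0: in=∅ out={a}
  L1: in={a} out={a}
  L2: in={a} out={a}
  L3: in={a} out=∅
  L4: in={a} out={a}

live-out(L4) = ["a"]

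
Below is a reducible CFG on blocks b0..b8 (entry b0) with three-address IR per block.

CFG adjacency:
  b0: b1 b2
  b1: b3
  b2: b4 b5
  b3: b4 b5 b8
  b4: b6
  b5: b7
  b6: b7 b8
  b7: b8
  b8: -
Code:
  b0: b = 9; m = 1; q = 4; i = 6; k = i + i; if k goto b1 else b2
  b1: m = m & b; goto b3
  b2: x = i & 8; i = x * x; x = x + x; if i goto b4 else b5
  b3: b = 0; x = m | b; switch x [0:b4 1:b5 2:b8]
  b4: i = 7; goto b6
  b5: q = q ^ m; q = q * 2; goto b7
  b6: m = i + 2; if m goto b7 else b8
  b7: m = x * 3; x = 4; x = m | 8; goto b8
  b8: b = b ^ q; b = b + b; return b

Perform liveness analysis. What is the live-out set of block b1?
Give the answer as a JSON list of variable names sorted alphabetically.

def/use:
  b0 def {b,i,k,m,q} use ∅
  b1 def {m} use {b,m}
  b2 def {i,x} use {i}
  b3 def {b,x} use {m}
  b4 def {i} use ∅
  b5 def {q} use {m,q}
  b6 def {m} use {i}
  b7 def {m,x} use {x}
  b8 def {b} use {b,q}

Backward fixpoint:
  b0: in=∅ out={b,i,m,q}
  b1: in={b,m,q} out={m,q}
  b2: in={b,i,m,q} out={b,m,q,x}
  b3: in={m,q} out={b,m,q,x}
  b4: in={b,q,x} out={b,i,q,x}
  b5: in={b,m,q,x} out={b,q,x}
  b6: in={b,i,q,x} out={b,q,x}
  b7: in={b,q,x} out={b,q}
  b8: in={b,q} out=∅

live-out(b1) = ["m", "q"]

Answer: ["m", "q"]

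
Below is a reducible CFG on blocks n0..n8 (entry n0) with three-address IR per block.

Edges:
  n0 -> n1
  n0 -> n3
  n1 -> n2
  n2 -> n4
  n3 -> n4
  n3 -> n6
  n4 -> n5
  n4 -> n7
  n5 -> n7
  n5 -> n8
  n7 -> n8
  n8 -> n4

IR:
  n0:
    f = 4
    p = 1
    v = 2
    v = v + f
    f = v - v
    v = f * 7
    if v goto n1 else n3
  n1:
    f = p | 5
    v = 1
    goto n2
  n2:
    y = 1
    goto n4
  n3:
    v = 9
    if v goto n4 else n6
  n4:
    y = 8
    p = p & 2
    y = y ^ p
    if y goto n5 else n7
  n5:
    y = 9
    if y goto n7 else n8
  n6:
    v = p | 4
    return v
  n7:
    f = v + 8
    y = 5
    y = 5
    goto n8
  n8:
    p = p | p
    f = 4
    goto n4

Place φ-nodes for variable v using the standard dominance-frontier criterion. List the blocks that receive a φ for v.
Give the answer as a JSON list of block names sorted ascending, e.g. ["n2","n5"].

Answer: ["n4"]

Analysis:
idom tree: n1←n0 n2←n1 n3←n0 n4←n0 n5←n4 n6←n3 n7←n4 n8←n4
Dom∩ at merges:
  n4: preds {n2,n3,n8}: {n0,n1,n2} ∩ {n0,n3} ∩ {n0,n4,n8} = {n0}; idom=n0
  n7: preds {n4,n5}: {n0,n4} ∩ {n0,n4,n5} = {n0,n4}; idom=n4
  n8: preds {n5,n7}: {n0,n4,n5} ∩ {n0,n4,n7} = {n0,n4}; idom=n4

DF walk-up:
  join n4 pred n2: n2→n1 stop@n0
  join n4 pred n3: n3 stop@n0
  join n4 pred n8: n8→n4 stop@n0
  join n7 pred n4: · stop@n4
  join n7 pred n5: n5 stop@n4
  join n8 pred n5: n5 stop@n4
  join n8 pred n7: n7 stop@n4
  n0 → ∅
  n1 → {n4}
  n2 → {n4}
  n3 → {n4}
  n4 → {n4}
  n5 → {n7,n8}
  n6 → ∅
  n7 → {n8}
  n8 → {n4}

φ for v: defs {n0,n1,n3,n6}
  DF⁺ = {n4}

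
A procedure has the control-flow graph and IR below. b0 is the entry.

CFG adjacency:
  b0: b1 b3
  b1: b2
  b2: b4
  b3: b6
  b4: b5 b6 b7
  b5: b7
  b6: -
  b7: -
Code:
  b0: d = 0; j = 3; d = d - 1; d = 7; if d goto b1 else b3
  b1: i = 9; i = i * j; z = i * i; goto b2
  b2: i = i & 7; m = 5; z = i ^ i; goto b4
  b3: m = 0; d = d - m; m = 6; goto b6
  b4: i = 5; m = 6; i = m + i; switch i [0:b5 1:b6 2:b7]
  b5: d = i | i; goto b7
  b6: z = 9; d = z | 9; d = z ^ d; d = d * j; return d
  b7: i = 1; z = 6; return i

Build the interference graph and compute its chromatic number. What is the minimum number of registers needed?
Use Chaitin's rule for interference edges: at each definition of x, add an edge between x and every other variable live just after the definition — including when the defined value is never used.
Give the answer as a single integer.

def/use:
  b0: def={d,j} ue=∅
  b1: def={i,z} ue={j}
  b2: def={i,m,z} ue={i}
  b3: def={d,m} ue={d}
  b4: def={i,m} ue=∅
  b5: def={d} ue={i}
  b6: def={d,z} ue={j}
  b7: def={i,z} ue=∅

Liveness:
  live b0: ∅→{d,j}
  live b1: {j}→{i,j}
  live b2: {i,j}→{j}
  live b3: {d,j}→{j}
  live b4: {j}→{i,j}
  live b5: {i}→∅
  live b6: {j}→∅
  live b7: ∅→∅

Interfere edges:
  d: {j,m,z}
  i: {j,m,z}
  j: {d,i,m,z}
  m: {d,i,j}
  z: {d,i,j}

Chromatic number:
  lower bound: {d,j,m} mutually conflict ⇒ χ ≥ 3
  assign d→R1 i→R1 j→R0 m→R2 z→R2 — no edge inside a register ⇒ χ ≤ 3
  χ = 3

Answer: 3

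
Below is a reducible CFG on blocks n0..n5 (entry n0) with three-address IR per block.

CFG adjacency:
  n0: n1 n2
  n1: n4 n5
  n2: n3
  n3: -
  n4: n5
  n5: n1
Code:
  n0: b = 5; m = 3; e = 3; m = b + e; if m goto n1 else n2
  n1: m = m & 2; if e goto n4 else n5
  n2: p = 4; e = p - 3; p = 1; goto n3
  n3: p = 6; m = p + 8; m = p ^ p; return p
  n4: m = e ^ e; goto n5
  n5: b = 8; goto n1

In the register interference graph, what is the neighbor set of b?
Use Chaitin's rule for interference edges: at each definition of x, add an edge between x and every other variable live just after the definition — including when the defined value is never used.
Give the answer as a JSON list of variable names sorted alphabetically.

def/use:
  n0: def={b,e,m} ue=∅
  n1: def={m} ue={e,m}
  n2: def={e,p} ue=∅
  n3: def={m,p} ue=∅
  n4: def={m} ue={e}
  n5: def={b} ue=∅

Backward fixpoint:
  live n0: ∅→{e,m}
  live n1: {e,m}→{e,m}
  live n2: ∅→∅
  live n3: ∅→∅
  live n4: {e}→{e,m}
  live n5: {e,m}→{e,m}

Interference:
  b↔{e,m}
  e↔{b,m}
  m↔{b,e,p}
  p↔{m}

N(b) = ["e", "m"]

Answer: ["e", "m"]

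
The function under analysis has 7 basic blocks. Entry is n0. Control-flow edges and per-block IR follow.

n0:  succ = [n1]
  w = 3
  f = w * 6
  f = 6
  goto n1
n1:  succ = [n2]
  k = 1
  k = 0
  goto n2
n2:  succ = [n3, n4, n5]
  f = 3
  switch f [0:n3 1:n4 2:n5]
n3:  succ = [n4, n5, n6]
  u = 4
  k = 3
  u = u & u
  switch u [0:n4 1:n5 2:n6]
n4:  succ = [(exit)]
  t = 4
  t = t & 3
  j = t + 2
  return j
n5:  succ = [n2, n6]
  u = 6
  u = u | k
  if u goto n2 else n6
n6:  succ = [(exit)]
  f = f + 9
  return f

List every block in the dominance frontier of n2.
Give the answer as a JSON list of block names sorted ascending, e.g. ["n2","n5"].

Answer: ["n2"]

Working:
idom tree: n1←n0 n2←n1 n3←n2 n4←n2 n5←n2 n6←n2
Join-block Dom:
  n2: preds {n1,n5}: {n0,n1} ∩ {n0,n1,n2,n5} = {n0,n1}; idom=n1
  n4: preds {n2,n3}: {n0,n1,n2} ∩ {n0,n1,n2,n3} = {n0,n1,n2}; idom=n2
  n5: preds {n2,n3}: {n0,n1,n2} ∩ {n0,n1,n2,n3} = {n0,n1,n2}; idom=n2
  n6: preds {n3,n5}: {n0,n1,n2,n3} ∩ {n0,n1,n2,n5} = {n0,n1,n2}; idom=n2

DF walk-up:
  join n2 pred n1: · stop@n1
  join n2 pred n5: n5→n2 stop@n1
  join n4 pred n2: · stop@n2
  join n4 pred n3: n3 stop@n2
  join n5 pred n2: · stop@n2
  join n5 pred n3: n3 stop@n2
  join n6 pred n3: n3 stop@n2
  join n6 pred n5: n5 stop@n2
  n0: DF=∅
  n1: DF=∅
  n2: DF={n2}
  n3: DF={n4,n5,n6}
  n4: DF=∅
  n5: DF={n2,n6}
  n6: DF=∅

DF(n2) = ["n2"]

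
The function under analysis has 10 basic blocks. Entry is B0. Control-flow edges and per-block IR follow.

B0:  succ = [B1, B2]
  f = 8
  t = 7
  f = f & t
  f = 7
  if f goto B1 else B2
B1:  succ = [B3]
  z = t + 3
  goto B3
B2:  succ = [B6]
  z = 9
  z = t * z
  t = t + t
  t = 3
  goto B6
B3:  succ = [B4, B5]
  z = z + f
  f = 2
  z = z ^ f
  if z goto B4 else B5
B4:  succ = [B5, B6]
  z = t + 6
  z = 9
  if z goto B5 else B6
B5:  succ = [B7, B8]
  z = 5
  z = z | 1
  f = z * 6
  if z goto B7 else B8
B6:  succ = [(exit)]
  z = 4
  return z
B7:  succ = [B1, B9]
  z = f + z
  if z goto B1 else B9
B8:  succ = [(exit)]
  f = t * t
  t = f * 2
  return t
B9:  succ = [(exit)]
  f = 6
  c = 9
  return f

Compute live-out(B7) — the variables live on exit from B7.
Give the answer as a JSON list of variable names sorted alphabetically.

Answer: ["f", "t"]

Working:
def/use:
  B0: {f,t} / ∅
  B1: {z} / {t}
  B2: {t,z} / {t}
  B3: {f,z} / {f,z}
  B4: {z} / {t}
  B5: {f,z} / ∅
  B6: {z} / ∅
  B7: {z} / {f,z}
  B8: {f,t} / {t}
  B9: {c,f} / ∅

Liveness:
  live B0: ∅→{f,t}
  live B1: {f,t}→{f,t,z}
  live B2: {t}→∅
  live B3: {f,t,z}→{t}
  live B4: {t}→{t}
  live B5: {t}→{f,t,z}
  live B6: ∅→∅
  live B7: {f,t,z}→{f,t}
  live B8: {t}→∅
  live B9: ∅→∅

live-out(B7) = ["f", "t"]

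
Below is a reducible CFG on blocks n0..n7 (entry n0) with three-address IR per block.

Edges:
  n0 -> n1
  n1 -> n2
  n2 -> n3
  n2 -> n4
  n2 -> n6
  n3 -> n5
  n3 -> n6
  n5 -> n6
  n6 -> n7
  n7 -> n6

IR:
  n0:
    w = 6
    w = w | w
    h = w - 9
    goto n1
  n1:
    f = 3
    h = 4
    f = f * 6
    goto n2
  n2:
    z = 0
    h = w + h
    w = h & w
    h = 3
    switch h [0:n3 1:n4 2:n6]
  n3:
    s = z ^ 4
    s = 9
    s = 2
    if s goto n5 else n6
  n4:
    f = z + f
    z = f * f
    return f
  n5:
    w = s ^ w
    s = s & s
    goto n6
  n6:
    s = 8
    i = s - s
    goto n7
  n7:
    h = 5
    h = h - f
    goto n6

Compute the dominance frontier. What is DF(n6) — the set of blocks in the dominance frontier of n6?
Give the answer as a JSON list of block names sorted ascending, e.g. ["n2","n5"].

Answer: ["n6"]

Analysis:
idom tree: n1←n0 n2←n1 n3←n2 n4←n2 n5←n3 n6←n2 n7←n6
Dom at joins:
  n6: preds {n2,n3,n5,n7}: {n0,n1,n2} ∩ {n0,n1,n2,n3} ∩ {n0,n1,n2,n3,n5} ∩ {n0,n1,n2,n6,n7} = {n0,n1,n2}; idom=n2

DF derivation:
  n6←n2: walk · to n2
  n6←n3: walk n3 to n2
  n6←n5: walk n5→n3 to n2
  n6←n7: walk n7→n6 to n2
  DF(n0)=∅
  DF(n1)=∅
  DF(n2)=∅
  DF(n3)={n6}
  DF(n4)=∅
  DF(n5)={n6}
  DF(n6)={n6}
  DF(n7)={n6}

DF(n6) = ["n6"]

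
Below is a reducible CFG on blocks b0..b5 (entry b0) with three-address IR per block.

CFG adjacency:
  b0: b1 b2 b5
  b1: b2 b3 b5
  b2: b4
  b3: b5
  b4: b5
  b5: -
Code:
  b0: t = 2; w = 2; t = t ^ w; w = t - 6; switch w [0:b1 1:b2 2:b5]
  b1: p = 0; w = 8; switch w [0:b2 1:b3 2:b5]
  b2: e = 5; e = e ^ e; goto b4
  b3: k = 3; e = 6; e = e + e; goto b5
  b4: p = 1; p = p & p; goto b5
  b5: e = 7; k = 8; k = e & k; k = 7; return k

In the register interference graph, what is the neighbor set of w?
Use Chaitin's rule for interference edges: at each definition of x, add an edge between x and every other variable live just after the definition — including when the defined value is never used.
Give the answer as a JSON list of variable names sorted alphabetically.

Answer: ["t"]

Analysis:
def/use:
  b0 def {t,w} use ∅
  b1 def {p,w} use ∅
  b2 def {e} use ∅
  b3 def {e,k} use ∅
  b4 def {p} use ∅
  b5 def {e,k} use ∅

Backward fixpoint:
  live b0: ∅→∅
  live b1: ∅→∅
  live b2: ∅→∅
  live b3: ∅→∅
  live b4: ∅→∅
  live b5: ∅→∅

Interference:
  e↔{k}
  k↔{e}
  p↔∅
  t↔{w}
  w↔{t}

N(w) = ["t"]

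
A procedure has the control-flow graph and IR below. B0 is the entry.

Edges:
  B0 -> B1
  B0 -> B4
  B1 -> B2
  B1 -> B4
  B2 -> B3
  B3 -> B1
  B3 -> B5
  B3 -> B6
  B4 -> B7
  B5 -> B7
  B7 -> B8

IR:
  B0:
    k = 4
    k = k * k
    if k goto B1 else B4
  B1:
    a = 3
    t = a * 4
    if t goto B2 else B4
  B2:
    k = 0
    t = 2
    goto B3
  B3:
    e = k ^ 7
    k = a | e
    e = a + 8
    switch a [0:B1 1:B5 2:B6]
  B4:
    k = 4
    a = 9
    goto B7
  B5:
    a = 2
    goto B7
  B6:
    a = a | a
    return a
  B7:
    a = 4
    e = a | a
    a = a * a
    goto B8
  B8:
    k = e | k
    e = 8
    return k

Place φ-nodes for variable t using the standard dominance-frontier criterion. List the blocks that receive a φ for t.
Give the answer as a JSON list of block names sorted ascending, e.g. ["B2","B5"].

Answer: ["B1", "B4", "B7"]

Derivation:
idom tree: B1←B0 B2←B1 B3←B2 B4←B0 B5←B3 B6←B3 B7←B0 B8←B7
Dom∩ at merges:
  B1: preds {B0,B3}: {B0} ∩ {B0,B1,B2,B3} = {B0}; idom=B0
  B4: preds {B0,B1}: {B0} ∩ {B0,B1} = {B0}; idom=B0
  B7: preds {B4,B5}: {B0,B4} ∩ {B0,B1,B2,B3,B5} = {B0}; idom=B0

Frontier:
  join B1 pred B0: · stop@B0
  join B1 pred B3: B3→B2→B1 stop@B0
  join B4 pred B0: · stop@B0
  join B4 pred B1: B1 stop@B0
  join B7 pred B4: B4 stop@B0
  join B7 pred B5: B5→B3→B2→B1 stop@B0
  B0: DF=∅
  B1: DF={B1,B4,B7}
  B2: DF={B1,B7}
  B3: DF={B1,B7}
  B4: DF={B7}
  B5: DF={B7}
  B6: DF=∅
  B7: DF=∅
  B8: DF=∅

φ for t: defs {B1,B2}
  DF⁺ = {B1,B4,B7}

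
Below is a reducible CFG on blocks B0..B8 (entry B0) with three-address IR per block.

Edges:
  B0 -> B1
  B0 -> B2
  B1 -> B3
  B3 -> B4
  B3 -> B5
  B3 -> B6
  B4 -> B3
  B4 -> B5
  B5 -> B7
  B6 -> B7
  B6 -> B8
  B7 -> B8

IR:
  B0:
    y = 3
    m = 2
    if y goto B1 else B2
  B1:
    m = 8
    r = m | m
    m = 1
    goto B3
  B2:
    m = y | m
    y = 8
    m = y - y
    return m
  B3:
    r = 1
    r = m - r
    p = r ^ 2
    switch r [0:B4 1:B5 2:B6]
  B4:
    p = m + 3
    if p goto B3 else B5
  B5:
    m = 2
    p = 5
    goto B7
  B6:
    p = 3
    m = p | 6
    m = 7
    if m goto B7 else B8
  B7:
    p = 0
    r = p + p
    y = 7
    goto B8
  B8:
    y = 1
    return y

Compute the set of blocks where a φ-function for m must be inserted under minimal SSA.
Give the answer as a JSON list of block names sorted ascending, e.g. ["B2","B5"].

idom tree: B1←B0 B2←B0 B3←B1 B4←B3 B5←B3 B6←B3 B7←B3 B8←B3
Join-block Dom:
  B3: preds {B1,B4}: {B0,B1} ∩ {B0,B1,B3,B4} = {B0,B1}; idom=B1
  B5: preds {B3,B4}: {B0,B1,B3} ∩ {B0,B1,B3,B4} = {B0,B1,B3}; idom=B3
  B7: preds {B5,B6}: {B0,B1,B3,B5} ∩ {B0,B1,B3,B6} = {B0,B1,B3}; idom=B3
  B8: preds {B6,B7}: {B0,B1,B3,B6} ∩ {B0,B1,B3,B7} = {B0,B1,B3}; idom=B3

Frontier:
  B3←B1: walk · to B1
  B3←B4: walk B4→B3 to B1
  B5←B3: walk · to B3
  B5←B4: walk B4 to B3
  B7←B5: walk B5 to B3
  B7←B6: walk B6 to B3
  B8←B6: walk B6 to B3
  B8←B7: walk B7 to B3
  DF(B0)=∅
  DF(B1)=∅
  DF(B2)=∅
  DF(B3)={B3}
  DF(B4)={B3,B5}
  DF(B5)={B7}
  DF(B6)={B7,B8}
  DF(B7)={B8}
  DF(B8)=∅

φ for m: defs {B0,B1,B2,B5,B6}
  DF⁺ = {B7,B8}

Answer: ["B7", "B8"]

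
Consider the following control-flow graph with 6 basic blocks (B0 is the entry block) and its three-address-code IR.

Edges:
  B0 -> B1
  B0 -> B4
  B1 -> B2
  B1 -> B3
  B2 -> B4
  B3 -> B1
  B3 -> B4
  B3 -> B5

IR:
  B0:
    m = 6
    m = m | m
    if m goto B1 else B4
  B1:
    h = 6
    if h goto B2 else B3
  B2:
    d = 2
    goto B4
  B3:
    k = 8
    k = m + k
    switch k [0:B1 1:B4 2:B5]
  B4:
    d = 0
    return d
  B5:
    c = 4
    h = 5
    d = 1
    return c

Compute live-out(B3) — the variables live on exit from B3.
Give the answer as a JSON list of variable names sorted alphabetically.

Answer: ["m"]

Analysis:
Block summaries:
  B0 def {m} use ∅
  B1 def {h} use ∅
  B2 def {d} use ∅
  B3 def {k} use {m}
  B4 def {d} use ∅
  B5 def {c,d,h} use ∅

Live sets:
  B0: in=∅ out={m}
  B1: in={m} out={m}
  B2: in=∅ out=∅
  B3: in={m} out={m}
  B4: in=∅ out=∅
  B5: in=∅ out=∅

live-out(B3) = ["m"]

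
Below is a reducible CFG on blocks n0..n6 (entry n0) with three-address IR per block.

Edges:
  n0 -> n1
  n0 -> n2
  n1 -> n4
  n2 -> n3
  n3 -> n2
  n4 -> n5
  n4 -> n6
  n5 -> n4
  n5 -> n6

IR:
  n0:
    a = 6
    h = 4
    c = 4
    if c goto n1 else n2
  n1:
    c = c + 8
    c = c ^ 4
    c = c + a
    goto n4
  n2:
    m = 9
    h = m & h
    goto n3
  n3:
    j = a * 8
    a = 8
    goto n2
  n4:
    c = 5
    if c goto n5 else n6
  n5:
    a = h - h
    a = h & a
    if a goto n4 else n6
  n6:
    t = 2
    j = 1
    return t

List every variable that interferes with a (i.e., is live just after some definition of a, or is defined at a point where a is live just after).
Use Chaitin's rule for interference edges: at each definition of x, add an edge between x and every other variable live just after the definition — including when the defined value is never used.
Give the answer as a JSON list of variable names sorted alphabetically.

Answer: ["c", "h", "m"]

Derivation:
Per-block:
  n0: {a,c,h} / ∅
  n1: {c} / {a,c}
  n2: {h,m} / {h}
  n3: {a,j} / {a}
  n4: {c} / ∅
  n5: {a} / {h}
  n6: {j,t} / ∅

Backward fixpoint:
  n0: in=∅ out={a,c,h}
  n1: in={a,c,h} out={h}
  n2: in={a,h} out={a,h}
  n3: in={a,h} out={a,h}
  n4: in={h} out={h}
  n5: in={h} out={h}
  n6: in=∅ out=∅

Conflict graph:
  a↔{c,h,m}
  c↔{a,h}
  h↔{a,c,j,m}
  j↔{h,t}
  m↔{a,h}
  t↔{j}

N(a) = ["c", "h", "m"]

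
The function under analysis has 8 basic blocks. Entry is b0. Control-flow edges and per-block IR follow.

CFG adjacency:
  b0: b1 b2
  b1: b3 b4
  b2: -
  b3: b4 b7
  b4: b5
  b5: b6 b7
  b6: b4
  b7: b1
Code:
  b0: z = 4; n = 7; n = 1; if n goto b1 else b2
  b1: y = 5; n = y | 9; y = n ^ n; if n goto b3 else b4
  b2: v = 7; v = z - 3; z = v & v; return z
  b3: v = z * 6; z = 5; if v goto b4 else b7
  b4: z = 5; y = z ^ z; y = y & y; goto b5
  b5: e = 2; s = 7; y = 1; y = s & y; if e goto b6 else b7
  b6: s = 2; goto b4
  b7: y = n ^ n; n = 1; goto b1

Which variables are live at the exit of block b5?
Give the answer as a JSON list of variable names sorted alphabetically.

Answer: ["n", "z"]

Derivation:
Block summaries:
  b0: def={n,z} ue=∅
  b1: def={n,y} ue=∅
  b2: def={v,z} ue={z}
  b3: def={v,z} ue={z}
  b4: def={y,z} ue=∅
  b5: def={e,s,y} ue=∅
  b6: def={s} ue=∅
  b7: def={n,y} ue={n}

Backward fixpoint:
  b0 li=∅ lo={z}
  b1 li={z} lo={n,z}
  b2 li={z} lo=∅
  b3 li={n,z} lo={n,z}
  b4 li={n} lo={n,z}
  b5 li={n,z} lo={n,z}
  b6 li={n} lo={n}
  b7 li={n,z} lo={z}

live-out(b5) = ["n", "z"]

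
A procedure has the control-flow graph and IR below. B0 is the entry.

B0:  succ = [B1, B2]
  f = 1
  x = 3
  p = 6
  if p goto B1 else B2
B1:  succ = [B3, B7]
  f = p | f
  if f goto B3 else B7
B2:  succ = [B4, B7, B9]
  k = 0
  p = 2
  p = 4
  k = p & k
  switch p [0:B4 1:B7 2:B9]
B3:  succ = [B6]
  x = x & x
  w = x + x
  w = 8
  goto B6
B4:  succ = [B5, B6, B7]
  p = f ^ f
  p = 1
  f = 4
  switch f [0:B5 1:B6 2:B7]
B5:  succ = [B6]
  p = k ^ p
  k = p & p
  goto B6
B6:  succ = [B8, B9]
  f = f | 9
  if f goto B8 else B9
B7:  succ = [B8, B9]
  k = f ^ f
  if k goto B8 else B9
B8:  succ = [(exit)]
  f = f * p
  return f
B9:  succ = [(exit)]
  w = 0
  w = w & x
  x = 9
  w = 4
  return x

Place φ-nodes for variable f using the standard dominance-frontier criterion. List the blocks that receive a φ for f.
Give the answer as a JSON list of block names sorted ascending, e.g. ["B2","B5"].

idom tree: B1←B0 B2←B0 B3←B1 B4←B2 B5←B4 B6←B0 B7←B0 B8←B0 B9←B0
Join-block Dom:
  B6: preds {B3,B4,B5}: {B0,B1,B3} ∩ {B0,B2,B4} ∩ {B0,B2,B4,B5} = {B0}; idom=B0
  B7: preds {B1,B2,B4}: {B0,B1} ∩ {B0,B2} ∩ {B0,B2,B4} = {B0}; idom=B0
  B8: preds {B6,B7}: {B0,B6} ∩ {B0,B7} = {B0}; idom=B0
  B9: preds {B2,B6,B7}: {B0,B2} ∩ {B0,B6} ∩ {B0,B7} = {B0}; idom=B0

DF walk-up:
  join B6 pred B3: B3→B1 stop@B0
  join B6 pred B4: B4→B2 stop@B0
  join B6 pred B5: B5→B4→B2 stop@B0
  join B7 pred B1: B1 stop@B0
  join B7 pred B2: B2 stop@B0
  join B7 pred B4: B4→B2 stop@B0
  join B8 pred B6: B6 stop@B0
  join B8 pred B7: B7 stop@B0
  join B9 pred B2: B2 stop@B0
  join B9 pred B6: B6 stop@B0
  join B9 pred B7: B7 stop@B0
  B0 → ∅
  B1 → {B6,B7}
  B2 → {B6,B7,B9}
  B3 → {B6}
  B4 → {B6,B7}
  B5 → {B6}
  B6 → {B8,B9}
  B7 → {B8,B9}
  B8 → ∅
  B9 → ∅

φ for f: defs {B0,B1,B4,B6,B8}
  DF⁺ = {B6,B7,B8,B9}

Answer: ["B6", "B7", "B8", "B9"]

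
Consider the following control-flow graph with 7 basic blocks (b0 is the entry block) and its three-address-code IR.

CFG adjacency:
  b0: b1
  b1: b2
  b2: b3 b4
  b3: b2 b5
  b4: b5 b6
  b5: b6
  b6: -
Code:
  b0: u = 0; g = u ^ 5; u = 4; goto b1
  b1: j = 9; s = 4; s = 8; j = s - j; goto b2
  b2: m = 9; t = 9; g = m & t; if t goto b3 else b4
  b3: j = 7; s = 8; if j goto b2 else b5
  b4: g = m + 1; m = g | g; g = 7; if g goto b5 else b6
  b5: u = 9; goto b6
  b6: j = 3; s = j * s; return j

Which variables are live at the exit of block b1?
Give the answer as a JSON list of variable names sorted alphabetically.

Answer: ["s"]

Derivation:
def/use:
  b0: {g,u} / ∅
  b1: {j,s} / ∅
  b2: {g,m,t} / ∅
  b3: {j,s} / ∅
  b4: {g,m} / {m}
  b5: {u} / ∅
  b6: {j,s} / {s}

Liveness:
  live b0: ∅→∅
  live b1: ∅→{s}
  live b2: {s}→{m,s}
  live b3: ∅→{s}
  live b4: {m,s}→{s}
  live b5: {s}→{s}
  live b6: {s}→∅

live-out(b1) = ["s"]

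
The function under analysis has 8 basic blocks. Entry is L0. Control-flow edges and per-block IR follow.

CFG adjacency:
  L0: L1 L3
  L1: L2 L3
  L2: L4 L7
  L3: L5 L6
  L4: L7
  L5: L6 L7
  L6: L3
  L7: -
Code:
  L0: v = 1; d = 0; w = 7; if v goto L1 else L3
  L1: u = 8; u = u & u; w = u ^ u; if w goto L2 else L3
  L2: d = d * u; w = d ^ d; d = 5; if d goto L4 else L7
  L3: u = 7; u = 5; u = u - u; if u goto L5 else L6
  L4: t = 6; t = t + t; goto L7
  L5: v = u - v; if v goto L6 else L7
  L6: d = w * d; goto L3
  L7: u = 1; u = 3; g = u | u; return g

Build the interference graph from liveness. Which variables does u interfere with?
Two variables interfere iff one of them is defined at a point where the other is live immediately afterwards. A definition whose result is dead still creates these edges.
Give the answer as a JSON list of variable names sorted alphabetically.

Answer: ["d", "v", "w"]

Analysis:
Block summaries:
  L0 def {d,v,w} use ∅
  L1 def {u,w} use ∅
  L2 def {d,w} use {d,u}
  L3 def {u} use ∅
  L4 def {t} use ∅
  L5 def {v} use {u,v}
  L6 def {d} use {d,w}
  L7 def {g,u} use ∅

Backward fixpoint:
  live L0: ∅→{d,v,w}
  live L1: {d,v}→{d,u,v,w}
  live L2: {d,u}→∅
  live L3: {d,v,w}→{d,u,v,w}
  live L4: ∅→∅
  live L5: {d,u,v,w}→{d,v,w}
  live L6: {d,v,w}→{d,v,w}
  live L7: ∅→∅

Interfere edges:
  d↔{u,v,w}
  g↔∅
  t↔∅
  u↔{d,v,w}
  v↔{d,u,w}
  w↔{d,u,v}

N(u) = ["d", "v", "w"]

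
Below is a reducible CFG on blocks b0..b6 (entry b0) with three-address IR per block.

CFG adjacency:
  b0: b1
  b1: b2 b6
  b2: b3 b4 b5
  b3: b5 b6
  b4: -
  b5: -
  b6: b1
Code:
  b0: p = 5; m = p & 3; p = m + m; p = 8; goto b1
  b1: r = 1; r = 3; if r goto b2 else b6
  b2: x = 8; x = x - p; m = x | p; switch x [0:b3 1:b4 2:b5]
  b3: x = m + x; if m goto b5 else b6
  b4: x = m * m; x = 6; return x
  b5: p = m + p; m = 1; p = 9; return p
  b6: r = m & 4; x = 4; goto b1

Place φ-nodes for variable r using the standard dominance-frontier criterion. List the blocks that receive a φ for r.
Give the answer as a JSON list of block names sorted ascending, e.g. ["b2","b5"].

idom tree: b1←b0 b2←b1 b3←b2 b4←b2 b5←b2 b6←b1
Dom at joins:
  b1: preds {b0,b6}: {b0} ∩ {b0,b1,b6} = {b0}; idom=b0
  b5: preds {b2,b3}: {b0,b1,b2} ∩ {b0,b1,b2,b3} = {b0,b1,b2}; idom=b2
  b6: preds {b1,b3}: {b0,b1} ∩ {b0,b1,b2,b3} = {b0,b1}; idom=b1

DF walk-up:
  b1←b0: walk · to b0
  b1←b6: walk b6→b1 to b0
  b5←b2: walk · to b2
  b5←b3: walk b3 to b2
  b6←b1: walk · to b1
  b6←b3: walk b3→b2 to b1
  b0: DF=∅
  b1: DF={b1}
  b2: DF={b6}
  b3: DF={b5,b6}
  b4: DF=∅
  b5: DF=∅
  b6: DF={b1}

φ for r: defs {b1,b6}
  DF⁺ = {b1}

Answer: ["b1"]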